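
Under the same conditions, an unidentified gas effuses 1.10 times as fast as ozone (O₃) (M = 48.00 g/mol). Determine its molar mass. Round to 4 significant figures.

39.67 g/mol

Graham's law gives rate_X/rate_O₃ = √(M_O₃/M_X).
1.10 = √(48.00/M_X)
M_X = 48.00 / 1.10² = 48.00 / 1.210 = 39.67 g/mol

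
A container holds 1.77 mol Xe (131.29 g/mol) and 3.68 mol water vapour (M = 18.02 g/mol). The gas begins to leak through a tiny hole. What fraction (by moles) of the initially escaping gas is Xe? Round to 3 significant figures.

0.151

The effusion rate of species i is ∝ p_i/√M_i ∝ n_i/√M_i.
x_Xe(eff) = (n_Xe/√M_Xe) / (n_Xe/√M_Xe + n_H₂O/√M_H₂O)
= (1.77/√131.29) / (1.77/√131.29 + 3.68/√18.02) = 0.1545/(0.1545 + 0.8669) = 0.151.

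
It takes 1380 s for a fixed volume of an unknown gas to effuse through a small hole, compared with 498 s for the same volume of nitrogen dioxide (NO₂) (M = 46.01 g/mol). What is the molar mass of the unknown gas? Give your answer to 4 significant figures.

353.3 g/mol

From Graham's law, t_X/t_NO₂ = √(M_X/M_NO₂).
1380/498 = 2.771 = √(M_X/46.01)
M_X = 46.01 × 2.771² = 46.01 × 7.679 = 353.3 g/mol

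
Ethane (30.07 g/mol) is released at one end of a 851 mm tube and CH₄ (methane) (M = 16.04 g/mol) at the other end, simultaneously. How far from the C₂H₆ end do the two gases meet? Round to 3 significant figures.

359 mm

The fronts meet when d_C₂H₆ + d_CH₄ = L with d_C₂H₆/d_CH₄ = √(M_CH₄/M_C₂H₆) (Graham's law). Here √(M_CH₄/M_C₂H₆) = √(16.04/30.07) = 0.7304.
With d_C₂H₆ + d_CH₄ = 851 mm, d_CH₄ = 851/(1 + 0.7304) = 491.8 mm.
d_C₂H₆ = 851 − 491.8 = 359 mm.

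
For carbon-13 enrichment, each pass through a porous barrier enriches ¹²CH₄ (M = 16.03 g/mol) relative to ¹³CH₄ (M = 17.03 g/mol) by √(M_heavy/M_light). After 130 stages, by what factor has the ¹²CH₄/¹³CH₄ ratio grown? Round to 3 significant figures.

Each stage multiplies the ratio by α = √(17.03/16.03), so after 130 stages the overall factor is α^130 = (17.03/16.03)^(130/2).
= 1.06238^65 = 51.1.

51.1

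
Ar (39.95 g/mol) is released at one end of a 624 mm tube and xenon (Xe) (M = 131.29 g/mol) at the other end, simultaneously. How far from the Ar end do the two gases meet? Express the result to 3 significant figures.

402 mm

Graham's law gives d_Ar/d_Xe = rate_Ar/rate_Xe = √(M_Xe/M_Ar) = √(131.29/39.95) = 1.813.
With d_Ar + d_Xe = 624 mm, d_Xe = 624/(1 + 1.813) = 221.8 mm.
d_Ar = 624 − 221.8 = 402 mm.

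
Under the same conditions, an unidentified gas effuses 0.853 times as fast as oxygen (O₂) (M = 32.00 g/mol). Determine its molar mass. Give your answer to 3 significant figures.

44.0 g/mol

Since effusion rate ∝ 1/√M, rate_X/rate_O₂ = √(M_O₂/M_X).
0.853 = √(32.00/M_X)
M_X = 32.00 / 0.853² = 32.00 / 0.7276 = 44.0 g/mol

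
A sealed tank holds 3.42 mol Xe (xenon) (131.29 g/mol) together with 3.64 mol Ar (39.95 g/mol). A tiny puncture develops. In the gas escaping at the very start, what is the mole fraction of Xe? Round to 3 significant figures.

Each component's effusion rate ∝ (its partial pressure)·(1/√M) ∝ n_i/√M_i.
x_Xe(eff) = (n_Xe/√M_Xe) / (n_Xe/√M_Xe + n_Ar/√M_Ar)
= (3.42/√131.29) / (3.42/√131.29 + 3.64/√39.95) = 0.2985/(0.2985 + 0.5759) = 0.341.

0.341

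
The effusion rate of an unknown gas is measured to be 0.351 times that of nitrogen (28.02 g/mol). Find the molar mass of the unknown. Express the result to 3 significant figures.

227 g/mol

Using Graham's law: rate_X/rate_N₂ = √(M_N₂/M_X).
0.351 = √(28.02/M_X)
M_X = 28.02 / 0.351² = 28.02 / 0.1232 = 227 g/mol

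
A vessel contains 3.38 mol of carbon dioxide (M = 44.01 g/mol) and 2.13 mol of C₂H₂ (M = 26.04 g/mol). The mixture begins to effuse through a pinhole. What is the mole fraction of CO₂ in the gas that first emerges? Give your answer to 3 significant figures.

The effusion rate of species i is ∝ p_i/√M_i ∝ n_i/√M_i.
So x_CO₂ in the escaping gas = (n_CO₂/√M_CO₂) / Σ(n_i/√M_i)
= (3.38/√44.01) / (3.38/√44.01 + 2.13/√26.04) = 0.5095/(0.5095 + 0.4174) = 0.550.

0.550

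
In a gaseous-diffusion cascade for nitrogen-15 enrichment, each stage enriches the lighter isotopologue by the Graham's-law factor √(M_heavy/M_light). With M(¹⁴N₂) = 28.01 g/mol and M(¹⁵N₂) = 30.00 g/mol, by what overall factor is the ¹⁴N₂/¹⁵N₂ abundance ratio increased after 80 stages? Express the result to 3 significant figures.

After 80 stages the ratio has grown by (√(30.00/28.01))^80 = (30.00/28.01)^(80/2).
= 1.07105^40 = 15.6.

15.6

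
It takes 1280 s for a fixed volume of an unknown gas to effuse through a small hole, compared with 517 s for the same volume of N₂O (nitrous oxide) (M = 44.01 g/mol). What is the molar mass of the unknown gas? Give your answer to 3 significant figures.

270 g/mol

Since effusion rate ∝ 1/√M, t_X/t_N₂O = √(M_X/M_N₂O).
1280/517 = 2.476 = √(M_X/44.01)
M_X = 44.01 × 2.476² = 44.01 × 6.130 = 270 g/mol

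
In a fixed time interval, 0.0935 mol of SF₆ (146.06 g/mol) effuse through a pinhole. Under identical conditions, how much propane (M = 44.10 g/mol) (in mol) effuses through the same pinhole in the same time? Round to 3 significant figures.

By Graham's law, rate_C₃H₈/rate_SF₆ = √(M_SF₆/M_C₃H₈) = √(146.06/44.10) = √3.312 = 1.820.
So the amount for C₃H₈ is 0.0935 × 1.820 = 0.170 mol.

0.170 mol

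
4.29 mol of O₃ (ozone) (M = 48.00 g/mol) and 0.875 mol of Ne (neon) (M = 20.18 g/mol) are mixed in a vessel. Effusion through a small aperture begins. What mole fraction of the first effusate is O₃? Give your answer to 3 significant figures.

Effusion rate of each component ∝ n_i/√M_i (partial pressure × 1/√M).
Mole fraction of O₃ in the effusate = (n_O₃/√M_O₃) / (n_O₃/√M_O₃ + n_Ne/√M_Ne)
= (4.29/√48.00) / (4.29/√48.00 + 0.875/√20.18) = 0.6192/(0.6192 + 0.1948) = 0.761.

0.761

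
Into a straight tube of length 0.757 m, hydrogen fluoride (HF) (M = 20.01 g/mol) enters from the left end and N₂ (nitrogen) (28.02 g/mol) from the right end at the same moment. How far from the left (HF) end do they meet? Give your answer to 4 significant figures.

The fronts meet when d_HF + d_N₂ = L with d_HF/d_N₂ = √(M_N₂/M_HF) (Graham's law). Here √(M_N₂/M_HF) = √(28.02/20.01) = 1.183.
With d_HF + d_N₂ = 0.757 m, d_N₂ = 0.757/(1 + 1.183) = 0.3467 m.
d_HF = 0.757 − 0.3467 = 0.4103 m.

0.4103 m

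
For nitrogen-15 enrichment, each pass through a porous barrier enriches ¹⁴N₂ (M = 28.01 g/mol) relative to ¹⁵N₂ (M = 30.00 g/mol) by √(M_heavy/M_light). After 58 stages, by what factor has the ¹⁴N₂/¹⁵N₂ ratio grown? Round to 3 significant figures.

7.32

Each stage multiplies the ratio by α = √(30.00/28.01), so after 58 stages the overall factor is α^58 = (30.00/28.01)^(58/2).
= 1.07105^29 = 7.32.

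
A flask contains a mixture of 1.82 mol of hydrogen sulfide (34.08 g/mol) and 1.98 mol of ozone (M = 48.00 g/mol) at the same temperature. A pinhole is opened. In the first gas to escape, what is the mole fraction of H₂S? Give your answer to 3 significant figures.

The effusion rate of species i is ∝ p_i/√M_i ∝ n_i/√M_i.
So x_H₂S in the escaping gas = (n_H₂S/√M_H₂S) / Σ(n_i/√M_i)
= (1.82/√34.08) / (1.82/√34.08 + 1.98/√48.00) = 0.3118/(0.3118 + 0.2858) = 0.522.

0.522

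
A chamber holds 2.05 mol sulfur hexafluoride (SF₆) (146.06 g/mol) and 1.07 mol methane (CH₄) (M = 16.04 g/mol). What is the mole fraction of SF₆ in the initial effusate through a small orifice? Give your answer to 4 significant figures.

Rate_i ∝ x_i/√M_i (Graham's law weighted by mole fraction), so the effusate composition follows n_i/√M_i.
So x_SF₆ in the escaping gas = (n_SF₆/√M_SF₆) / Σ(n_i/√M_i)
= (2.05/√146.06) / (2.05/√146.06 + 1.07/√16.04) = 0.1696/(0.1696 + 0.2672) = 0.3883.

0.3883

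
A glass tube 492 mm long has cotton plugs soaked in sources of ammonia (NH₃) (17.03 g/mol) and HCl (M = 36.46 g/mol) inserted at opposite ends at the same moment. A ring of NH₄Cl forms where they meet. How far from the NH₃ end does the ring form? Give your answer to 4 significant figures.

The fronts meet when d_NH₃ + d_HCl = L with d_NH₃/d_HCl = √(M_HCl/M_NH₃) (Graham's law). Here √(M_HCl/M_NH₃) = √(36.46/17.03) = 1.463.
With d_NH₃ + d_HCl = 492 mm, d_HCl = 492/(1 + 1.463) = 199.7 mm.
d_NH₃ = 492 − 199.7 = 292.3 mm.

292.3 mm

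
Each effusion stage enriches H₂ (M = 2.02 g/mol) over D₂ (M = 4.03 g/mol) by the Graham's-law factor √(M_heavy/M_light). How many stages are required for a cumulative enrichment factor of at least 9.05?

Per stage α = (4.03/2.02)^(1/2) = 1.99505^0.5, giving ln α = 0.3453.
Need α^N ≥ 9.05 ⇒ N ≥ ln(9.05) / ln α = 2.203 / 0.3453 = 6.38.
Rounding up, N = 7 stages.

7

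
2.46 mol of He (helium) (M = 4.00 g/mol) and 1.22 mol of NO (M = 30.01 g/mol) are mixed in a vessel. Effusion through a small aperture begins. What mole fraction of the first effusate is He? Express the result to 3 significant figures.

0.847

Effusion rate of each component ∝ n_i/√M_i (partial pressure × 1/√M).
x_He(eff) = (n_He/√M_He) / (n_He/√M_He + n_NO/√M_NO)
= (2.46/√4.00) / (2.46/√4.00 + 1.22/√30.01) = 1.230/(1.230 + 0.2227) = 0.847.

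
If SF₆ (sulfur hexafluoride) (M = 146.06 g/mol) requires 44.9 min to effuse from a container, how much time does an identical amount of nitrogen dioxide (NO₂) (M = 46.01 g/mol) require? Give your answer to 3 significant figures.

25.2 min

From Graham's law, t_NO₂/t_SF₆ = √(M_NO₂/M_SF₆) = √(46.01/146.06) = √0.3150 = 0.5613.
So the time for NO₂ is 44.9 × 0.5613 = 25.2 min.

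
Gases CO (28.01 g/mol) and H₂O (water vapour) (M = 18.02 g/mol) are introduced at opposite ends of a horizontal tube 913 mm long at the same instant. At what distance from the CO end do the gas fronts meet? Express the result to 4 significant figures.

406.4 mm

In equal time, each gas travels a distance ∝ its rate ∝ 1/√M, so d_CO/d_H₂O = √(M_H₂O/M_CO) = √(18.02/28.01) = 0.8021.
With d_CO + d_H₂O = 913 mm, d_H₂O = 913/(1 + 0.8021) = 506.6 mm.
d_CO = 913 − 506.6 = 406.4 mm.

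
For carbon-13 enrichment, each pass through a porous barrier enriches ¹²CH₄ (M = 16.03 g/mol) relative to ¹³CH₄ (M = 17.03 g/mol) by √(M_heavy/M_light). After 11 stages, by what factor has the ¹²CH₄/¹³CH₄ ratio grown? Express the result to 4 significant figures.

Each stage multiplies the ratio by α = √(17.03/16.03), so after 11 stages the overall factor is α^11 = (17.03/16.03)^(11/2).
= 1.06238^(11/2) = 1.395.

1.395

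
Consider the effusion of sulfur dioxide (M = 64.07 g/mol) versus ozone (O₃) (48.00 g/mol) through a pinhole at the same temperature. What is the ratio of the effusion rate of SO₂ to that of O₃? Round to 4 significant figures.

0.8656

Since effusion rate ∝ 1/√M, rate_SO₂/rate_O₃ = √(M_O₃/M_SO₂) = √(48.00/64.07) = √0.7492 = 0.8656.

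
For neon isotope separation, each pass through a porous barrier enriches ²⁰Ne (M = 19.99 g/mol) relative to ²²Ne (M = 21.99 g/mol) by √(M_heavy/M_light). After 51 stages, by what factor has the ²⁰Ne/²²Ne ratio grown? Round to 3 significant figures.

After 51 stages the ratio has grown by (√(21.99/19.99))^51 = (21.99/19.99)^(51/2).
= 1.10005^(51/2) = 11.4.

11.4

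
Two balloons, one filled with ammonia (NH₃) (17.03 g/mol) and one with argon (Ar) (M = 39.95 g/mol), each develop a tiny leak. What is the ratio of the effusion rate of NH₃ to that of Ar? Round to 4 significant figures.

1.532

By Graham's law, rate_NH₃/rate_Ar = √(M_Ar/M_NH₃) = √(39.95/17.03) = √2.346 = 1.532.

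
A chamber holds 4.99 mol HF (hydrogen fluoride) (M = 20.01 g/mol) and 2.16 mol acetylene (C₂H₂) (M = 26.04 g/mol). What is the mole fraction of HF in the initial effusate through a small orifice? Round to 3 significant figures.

0.725

The effusion rate of species i is ∝ p_i/√M_i ∝ n_i/√M_i.
x_HF(eff) = (n_HF/√M_HF) / (n_HF/√M_HF + n_C₂H₂/√M_C₂H₂)
= (4.99/√20.01) / (4.99/√20.01 + 2.16/√26.04) = 1.116/(1.116 + 0.4233) = 0.725.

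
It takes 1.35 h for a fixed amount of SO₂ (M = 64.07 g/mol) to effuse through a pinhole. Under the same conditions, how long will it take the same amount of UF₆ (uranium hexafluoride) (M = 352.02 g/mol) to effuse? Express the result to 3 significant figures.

From Graham's law, t_UF₆/t_SO₂ = √(M_UF₆/M_SO₂) = √(352.02/64.07) = √5.494 = 2.344.
So the time for UF₆ is 1.35 × 2.344 = 3.16 h.

3.16 h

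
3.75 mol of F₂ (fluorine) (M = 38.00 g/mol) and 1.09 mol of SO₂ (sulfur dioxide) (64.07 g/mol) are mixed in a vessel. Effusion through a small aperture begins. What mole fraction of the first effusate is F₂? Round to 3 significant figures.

Each component's effusion rate ∝ (its partial pressure)·(1/√M) ∝ n_i/√M_i.
So x_F₂ in the escaping gas = (n_F₂/√M_F₂) / Σ(n_i/√M_i)
= (3.75/√38.00) / (3.75/√38.00 + 1.09/√64.07) = 0.6083/(0.6083 + 0.1362) = 0.817.

0.817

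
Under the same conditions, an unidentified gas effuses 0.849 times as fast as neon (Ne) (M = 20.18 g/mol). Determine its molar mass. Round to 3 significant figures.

28.0 g/mol

From Graham's law, rate_X/rate_Ne = √(M_Ne/M_X).
0.849 = √(20.18/M_X)
M_X = 20.18 / 0.849² = 20.18 / 0.7208 = 28.0 g/mol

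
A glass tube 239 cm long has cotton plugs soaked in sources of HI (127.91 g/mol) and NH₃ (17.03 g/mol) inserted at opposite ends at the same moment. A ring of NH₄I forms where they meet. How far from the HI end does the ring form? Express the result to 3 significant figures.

Distances travelled in equal time are proportional to diffusion rates, so d_HI/d_NH₃ = √(M_NH₃/M_HI) = √(17.03/127.91) = 0.3649.
With d_HI + d_NH₃ = 239 cm, d_NH₃ = 239/(1 + 0.3649) = 175.1 cm.
d_HI = 239 − 175.1 = 63.9 cm.

63.9 cm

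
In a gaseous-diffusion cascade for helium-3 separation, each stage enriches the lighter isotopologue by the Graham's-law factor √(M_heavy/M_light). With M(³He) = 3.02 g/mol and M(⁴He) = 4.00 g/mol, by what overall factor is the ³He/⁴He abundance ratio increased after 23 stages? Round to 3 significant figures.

25.3

The single-stage factor is √(M_heavy/M_light), so 23 stages give [√(4.00/3.02)]^23 = (4.00/3.02)^(23/2).
= 1.32450^(23/2) = 25.3.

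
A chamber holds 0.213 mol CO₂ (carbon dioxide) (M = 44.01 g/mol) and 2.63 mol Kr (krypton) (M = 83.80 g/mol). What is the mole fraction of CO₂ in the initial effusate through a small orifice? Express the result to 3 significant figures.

0.101

The effusion rate of species i is ∝ p_i/√M_i ∝ n_i/√M_i.
So x_CO₂ in the escaping gas = (n_CO₂/√M_CO₂) / Σ(n_i/√M_i)
= (0.213/√44.01) / (0.213/√44.01 + 2.63/√83.80) = 0.03211/(0.03211 + 0.2873) = 0.101.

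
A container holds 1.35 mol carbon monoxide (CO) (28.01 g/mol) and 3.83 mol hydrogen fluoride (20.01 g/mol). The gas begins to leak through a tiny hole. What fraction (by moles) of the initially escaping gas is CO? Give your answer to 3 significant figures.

Each component's effusion rate ∝ (its partial pressure)·(1/√M) ∝ n_i/√M_i.
Mole fraction of CO in the effusate = (n_CO/√M_CO) / (n_CO/√M_CO + n_HF/√M_HF)
= (1.35/√28.01) / (1.35/√28.01 + 3.83/√20.01) = 0.2551/(0.2551 + 0.8562) = 0.230.

0.230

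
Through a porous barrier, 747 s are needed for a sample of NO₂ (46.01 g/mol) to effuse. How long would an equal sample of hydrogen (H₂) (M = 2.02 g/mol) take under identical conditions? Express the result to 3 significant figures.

157 s

By Graham's law, t_H₂/t_NO₂ = √(M_H₂/M_NO₂) = √(2.02/46.01) = √0.04390 = 0.2095.
So the time for H₂ is 747 × 0.2095 = 157 s.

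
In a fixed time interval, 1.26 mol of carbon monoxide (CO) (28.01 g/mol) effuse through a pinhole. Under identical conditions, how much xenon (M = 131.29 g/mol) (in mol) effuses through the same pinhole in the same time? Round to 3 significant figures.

Using Graham's law: rate_Xe/rate_CO = √(M_CO/M_Xe) = √(28.01/131.29) = √0.2133 = 0.4619.
So the amount for Xe is 1.26 × 0.4619 = 0.582 mol.

0.582 mol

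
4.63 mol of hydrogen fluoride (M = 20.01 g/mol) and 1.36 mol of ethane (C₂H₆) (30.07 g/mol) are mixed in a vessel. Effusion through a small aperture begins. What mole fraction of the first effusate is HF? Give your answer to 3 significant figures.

The effusion rate of species i is ∝ p_i/√M_i ∝ n_i/√M_i.
x_HF(eff) = (n_HF/√M_HF) / (n_HF/√M_HF + n_C₂H₆/√M_C₂H₆)
= (4.63/√20.01) / (4.63/√20.01 + 1.36/√30.07) = 1.035/(1.035 + 0.2480) = 0.807.

0.807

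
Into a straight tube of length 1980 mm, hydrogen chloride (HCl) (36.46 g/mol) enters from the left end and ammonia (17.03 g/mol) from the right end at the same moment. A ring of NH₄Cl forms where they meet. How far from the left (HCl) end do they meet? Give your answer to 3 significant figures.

The fronts meet when d_HCl + d_NH₃ = L with d_HCl/d_NH₃ = √(M_NH₃/M_HCl) (Graham's law). Here √(M_NH₃/M_HCl) = √(17.03/36.46) = 0.6834.
With d_HCl + d_NH₃ = 1980 mm, d_NH₃ = 1980/(1 + 0.6834) = 1176 mm.
d_HCl = 1980 − 1176 = 804 mm.

804 mm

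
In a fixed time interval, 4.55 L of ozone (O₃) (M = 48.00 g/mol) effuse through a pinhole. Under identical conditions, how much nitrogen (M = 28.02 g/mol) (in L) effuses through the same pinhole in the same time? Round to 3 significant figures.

Graham's law gives rate_N₂/rate_O₃ = √(M_O₃/M_N₂) = √(48.00/28.02) = √1.713 = 1.309.
So the volume for N₂ is 4.55 × 1.309 = 5.96 L.

5.96 L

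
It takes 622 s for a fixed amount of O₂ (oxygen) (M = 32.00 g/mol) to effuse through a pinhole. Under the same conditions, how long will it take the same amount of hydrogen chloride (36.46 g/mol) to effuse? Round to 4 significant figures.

Using Graham's law: t_HCl/t_O₂ = √(M_HCl/M_O₂) = √(36.46/32.00) = √1.139 = 1.067.
So the time for HCl is 622 × 1.067 = 663.9 s.

663.9 s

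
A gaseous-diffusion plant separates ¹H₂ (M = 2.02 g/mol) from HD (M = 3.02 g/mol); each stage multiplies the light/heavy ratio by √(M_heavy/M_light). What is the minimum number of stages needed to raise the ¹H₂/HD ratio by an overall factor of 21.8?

16

Single-stage factor α = √(3.02/2.02), so ln α = ½ ln(1.49505) = 0.2011.
Need α^N ≥ 21.8 ⇒ N ≥ ln(21.8) / ln α = 3.082 / 0.2011 = 15.33.
Minimum whole number of stages: N = 16.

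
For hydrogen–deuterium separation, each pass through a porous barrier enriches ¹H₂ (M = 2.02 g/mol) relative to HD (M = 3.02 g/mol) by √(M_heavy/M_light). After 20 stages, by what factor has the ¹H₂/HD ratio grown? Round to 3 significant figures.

55.8

Each stage multiplies the ratio by α = √(3.02/2.02), so after 20 stages the overall factor is α^20 = (3.02/2.02)^(20/2).
= 1.49505^10 = 55.8.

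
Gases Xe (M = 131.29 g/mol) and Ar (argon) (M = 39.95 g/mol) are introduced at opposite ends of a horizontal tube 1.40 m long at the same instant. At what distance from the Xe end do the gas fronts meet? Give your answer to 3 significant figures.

Distances travelled in equal time are proportional to diffusion rates, so d_Xe/d_Ar = √(M_Ar/M_Xe) = √(39.95/131.29) = 0.5516.
With d_Xe + d_Ar = 1.40 m, d_Ar = 1.40/(1 + 0.5516) = 0.9023 m.
d_Xe = 1.40 − 0.9023 = 0.498 m.

0.498 m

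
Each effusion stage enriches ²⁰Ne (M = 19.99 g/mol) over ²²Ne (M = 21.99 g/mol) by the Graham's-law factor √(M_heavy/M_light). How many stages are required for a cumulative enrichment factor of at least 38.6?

With α = √(21.99/19.99) per stage, ln α = ½ ln(1.10005) = 0.04768.
Need α^N ≥ 38.6 ⇒ N ≥ ln(38.6) / ln α = 3.653 / 0.04768 = 76.62.
So at least 77 stages are needed.

77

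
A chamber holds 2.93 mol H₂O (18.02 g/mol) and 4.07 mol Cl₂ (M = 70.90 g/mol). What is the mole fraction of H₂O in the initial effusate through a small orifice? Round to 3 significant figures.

Rate_i ∝ x_i/√M_i (Graham's law weighted by mole fraction), so the effusate composition follows n_i/√M_i.
x_H₂O(eff) = (n_H₂O/√M_H₂O) / (n_H₂O/√M_H₂O + n_Cl₂/√M_Cl₂)
= (2.93/√18.02) / (2.93/√18.02 + 4.07/√70.90) = 0.6902/(0.6902 + 0.4834) = 0.588.

0.588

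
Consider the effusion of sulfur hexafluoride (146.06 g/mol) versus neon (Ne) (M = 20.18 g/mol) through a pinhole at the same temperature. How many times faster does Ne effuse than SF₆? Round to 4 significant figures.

2.690

Graham's law gives rate_Ne/rate_SF₆ = √(M_SF₆/M_Ne) = √(146.06/20.18) = √7.238 = 2.690.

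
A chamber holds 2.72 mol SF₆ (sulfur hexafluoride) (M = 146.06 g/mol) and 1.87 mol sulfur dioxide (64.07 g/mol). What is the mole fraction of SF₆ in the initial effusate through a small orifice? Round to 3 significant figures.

0.491

Each component's effusion rate ∝ (its partial pressure)·(1/√M) ∝ n_i/√M_i.
x_SF₆(eff) = (n_SF₆/√M_SF₆) / (n_SF₆/√M_SF₆ + n_SO₂/√M_SO₂)
= (2.72/√146.06) / (2.72/√146.06 + 1.87/√64.07) = 0.2251/(0.2251 + 0.2336) = 0.491.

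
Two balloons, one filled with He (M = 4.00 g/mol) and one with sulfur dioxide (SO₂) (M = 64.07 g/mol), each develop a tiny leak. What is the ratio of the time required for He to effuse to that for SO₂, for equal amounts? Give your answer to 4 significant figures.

By Graham's law, t_He/t_SO₂ = √(M_He/M_SO₂) = √(4.00/64.07) = √0.06243 = 0.2499.

0.2499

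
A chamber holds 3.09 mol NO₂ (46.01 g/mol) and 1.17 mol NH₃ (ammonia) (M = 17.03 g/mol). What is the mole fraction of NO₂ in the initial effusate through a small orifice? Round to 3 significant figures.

0.616

The effusion rate of species i is ∝ p_i/√M_i ∝ n_i/√M_i.
x_NO₂(eff) = (n_NO₂/√M_NO₂) / (n_NO₂/√M_NO₂ + n_NH₃/√M_NH₃)
= (3.09/√46.01) / (3.09/√46.01 + 1.17/√17.03) = 0.4555/(0.4555 + 0.2835) = 0.616.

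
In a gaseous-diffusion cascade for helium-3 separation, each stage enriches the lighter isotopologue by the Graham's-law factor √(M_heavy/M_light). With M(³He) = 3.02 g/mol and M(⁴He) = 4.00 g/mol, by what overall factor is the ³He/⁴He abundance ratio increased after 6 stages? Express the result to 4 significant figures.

2.324

After 6 stages the ratio has grown by (√(4.00/3.02))^6 = (4.00/3.02)^(6/2).
= 1.32450^3 = 2.324.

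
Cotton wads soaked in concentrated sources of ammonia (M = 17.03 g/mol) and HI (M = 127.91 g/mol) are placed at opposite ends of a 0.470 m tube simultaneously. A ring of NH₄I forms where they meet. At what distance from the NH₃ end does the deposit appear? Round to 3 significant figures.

Distances travelled in equal time are proportional to diffusion rates, so d_NH₃/d_HI = √(M_HI/M_NH₃) = √(127.91/17.03) = 2.741.
With d_NH₃ + d_HI = 0.470 m, d_HI = 0.470/(1 + 2.741) = 0.1256 m.
d_NH₃ = 0.470 − 0.1256 = 0.344 m.

0.344 m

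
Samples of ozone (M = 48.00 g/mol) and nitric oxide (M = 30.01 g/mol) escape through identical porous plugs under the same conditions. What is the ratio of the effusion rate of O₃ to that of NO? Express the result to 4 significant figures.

0.7907

Using Graham's law: rate_O₃/rate_NO = √(M_NO/M_O₃) = √(30.01/48.00) = √0.6252 = 0.7907.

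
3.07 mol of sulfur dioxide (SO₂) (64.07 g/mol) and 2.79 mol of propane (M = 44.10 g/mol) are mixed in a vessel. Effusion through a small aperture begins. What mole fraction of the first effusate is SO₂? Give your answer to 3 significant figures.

Rate_i ∝ x_i/√M_i (Graham's law weighted by mole fraction), so the effusate composition follows n_i/√M_i.
So x_SO₂ in the escaping gas = (n_SO₂/√M_SO₂) / Σ(n_i/√M_i)
= (3.07/√64.07) / (3.07/√64.07 + 2.79/√44.10) = 0.3835/(0.3835 + 0.4201) = 0.477.

0.477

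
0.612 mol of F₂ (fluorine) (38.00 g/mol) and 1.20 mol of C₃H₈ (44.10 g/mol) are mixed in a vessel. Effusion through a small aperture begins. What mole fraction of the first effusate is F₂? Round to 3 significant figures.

0.355

The effusion rate of species i is ∝ p_i/√M_i ∝ n_i/√M_i.
Mole fraction of F₂ in the effusate = (n_F₂/√M_F₂) / (n_F₂/√M_F₂ + n_C₃H₈/√M_C₃H₈)
= (0.612/√38.00) / (0.612/√38.00 + 1.20/√44.10) = 0.09928/(0.09928 + 0.1807) = 0.355.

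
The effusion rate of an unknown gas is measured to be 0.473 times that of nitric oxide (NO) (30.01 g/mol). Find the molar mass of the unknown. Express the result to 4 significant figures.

134.1 g/mol

Using Graham's law: rate_X/rate_NO = √(M_NO/M_X).
0.473 = √(30.01/M_X)
M_X = 30.01 / 0.473² = 30.01 / 0.2237 = 134.1 g/mol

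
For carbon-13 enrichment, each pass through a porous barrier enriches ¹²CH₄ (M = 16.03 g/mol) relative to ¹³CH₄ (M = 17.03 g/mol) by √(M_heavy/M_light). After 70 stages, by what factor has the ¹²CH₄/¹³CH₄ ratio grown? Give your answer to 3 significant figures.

The single-stage factor is √(M_heavy/M_light), so 70 stages give [√(17.03/16.03)]^70 = (17.03/16.03)^(70/2).
= 1.06238^35 = 8.31.

8.31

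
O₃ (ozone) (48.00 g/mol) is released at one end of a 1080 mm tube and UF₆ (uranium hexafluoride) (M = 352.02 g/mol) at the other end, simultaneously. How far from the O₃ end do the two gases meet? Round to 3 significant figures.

In equal time, each gas travels a distance ∝ its rate ∝ 1/√M, so d_O₃/d_UF₆ = √(M_UF₆/M_O₃) = √(352.02/48.00) = 2.708.
With d_O₃ + d_UF₆ = 1080 mm, d_UF₆ = 1080/(1 + 2.708) = 291.3 mm.
d_O₃ = 1080 − 291.3 = 789 mm.

789 mm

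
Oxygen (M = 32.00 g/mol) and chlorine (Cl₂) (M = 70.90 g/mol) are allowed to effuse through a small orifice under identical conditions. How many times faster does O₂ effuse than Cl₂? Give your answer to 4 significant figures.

1.488

From Graham's law, rate_O₂/rate_Cl₂ = √(M_Cl₂/M_O₂) = √(70.90/32.00) = √2.216 = 1.488.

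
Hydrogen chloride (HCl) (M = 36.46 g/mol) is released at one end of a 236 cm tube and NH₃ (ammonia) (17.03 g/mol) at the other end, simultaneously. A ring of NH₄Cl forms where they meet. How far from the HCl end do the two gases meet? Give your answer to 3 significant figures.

95.8 cm

The fronts meet when d_HCl + d_NH₃ = L with d_HCl/d_NH₃ = √(M_NH₃/M_HCl) (Graham's law). Here √(M_NH₃/M_HCl) = √(17.03/36.46) = 0.6834.
With d_HCl + d_NH₃ = 236 cm, d_NH₃ = 236/(1 + 0.6834) = 140.2 cm.
d_HCl = 236 − 140.2 = 95.8 cm.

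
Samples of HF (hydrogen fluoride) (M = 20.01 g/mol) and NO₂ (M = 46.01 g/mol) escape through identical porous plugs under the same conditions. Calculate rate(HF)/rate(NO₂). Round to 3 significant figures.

Using Graham's law: rate_HF/rate_NO₂ = √(M_NO₂/M_HF) = √(46.01/20.01) = √2.299 = 1.52.

1.52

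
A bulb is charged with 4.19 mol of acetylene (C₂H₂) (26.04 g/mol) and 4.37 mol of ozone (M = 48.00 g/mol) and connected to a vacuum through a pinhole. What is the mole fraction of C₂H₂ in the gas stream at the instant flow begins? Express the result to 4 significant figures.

0.5656

Each component's effusion rate ∝ (its partial pressure)·(1/√M) ∝ n_i/√M_i.
x_C₂H₂(eff) = (n_C₂H₂/√M_C₂H₂) / (n_C₂H₂/√M_C₂H₂ + n_O₃/√M_O₃)
= (4.19/√26.04) / (4.19/√26.04 + 4.37/√48.00) = 0.8211/(0.8211 + 0.6308) = 0.5656.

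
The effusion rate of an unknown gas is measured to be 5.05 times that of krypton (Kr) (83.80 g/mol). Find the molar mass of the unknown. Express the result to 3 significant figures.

Graham's law gives rate_X/rate_Kr = √(M_Kr/M_X).
5.05 = √(83.80/M_X)
M_X = 83.80 / 5.05² = 83.80 / 25.50 = 3.29 g/mol

3.29 g/mol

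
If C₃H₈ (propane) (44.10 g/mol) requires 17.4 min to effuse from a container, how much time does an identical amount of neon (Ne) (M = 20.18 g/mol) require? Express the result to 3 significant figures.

11.8 min

By Graham's law, t_Ne/t_C₃H₈ = √(M_Ne/M_C₃H₈) = √(20.18/44.10) = √0.4576 = 0.6765.
So the time for Ne is 17.4 × 0.6765 = 11.8 min.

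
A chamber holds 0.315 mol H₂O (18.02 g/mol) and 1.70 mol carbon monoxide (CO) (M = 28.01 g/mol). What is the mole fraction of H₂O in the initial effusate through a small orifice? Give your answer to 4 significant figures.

Each component's effusion rate ∝ (its partial pressure)·(1/√M) ∝ n_i/√M_i.
So x_H₂O in the escaping gas = (n_H₂O/√M_H₂O) / Σ(n_i/√M_i)
= (0.315/√18.02) / (0.315/√18.02 + 1.70/√28.01) = 0.07420/(0.07420 + 0.3212) = 0.1877.

0.1877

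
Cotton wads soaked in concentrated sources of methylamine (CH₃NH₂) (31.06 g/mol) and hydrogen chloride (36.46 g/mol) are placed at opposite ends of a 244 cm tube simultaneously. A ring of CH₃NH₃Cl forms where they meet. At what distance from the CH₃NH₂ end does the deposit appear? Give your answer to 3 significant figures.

In equal time, each gas travels a distance ∝ its rate ∝ 1/√M, so d_CH₃NH₂/d_HCl = √(M_HCl/M_CH₃NH₂) = √(36.46/31.06) = 1.083.
With d_CH₃NH₂ + d_HCl = 244 cm, d_HCl = 244/(1 + 1.083) = 117.1 cm.
d_CH₃NH₂ = 244 − 117.1 = 127 cm.

127 cm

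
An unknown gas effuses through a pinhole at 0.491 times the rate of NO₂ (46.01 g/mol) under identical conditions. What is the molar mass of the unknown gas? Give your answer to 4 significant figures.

190.8 g/mol

Graham's law gives rate_X/rate_NO₂ = √(M_NO₂/M_X).
0.491 = √(46.01/M_X)
M_X = 46.01 / 0.491² = 46.01 / 0.2411 = 190.8 g/mol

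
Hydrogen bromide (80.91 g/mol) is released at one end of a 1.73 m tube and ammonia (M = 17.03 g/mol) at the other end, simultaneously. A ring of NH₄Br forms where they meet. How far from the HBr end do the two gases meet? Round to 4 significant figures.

0.5441 m

The fronts meet when d_HBr + d_NH₃ = L with d_HBr/d_NH₃ = √(M_NH₃/M_HBr) (Graham's law). Here √(M_NH₃/M_HBr) = √(17.03/80.91) = 0.4588.
With d_HBr + d_NH₃ = 1.73 m, d_NH₃ = 1.73/(1 + 0.4588) = 1.186 m.
d_HBr = 1.73 − 1.186 = 0.5441 m.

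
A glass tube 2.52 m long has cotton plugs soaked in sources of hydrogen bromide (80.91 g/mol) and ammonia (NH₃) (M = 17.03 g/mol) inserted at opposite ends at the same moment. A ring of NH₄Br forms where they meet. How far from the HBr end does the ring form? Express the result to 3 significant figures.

0.793 m

The fronts meet when d_HBr + d_NH₃ = L with d_HBr/d_NH₃ = √(M_NH₃/M_HBr) (Graham's law). Here √(M_NH₃/M_HBr) = √(17.03/80.91) = 0.4588.
With d_HBr + d_NH₃ = 2.52 m, d_NH₃ = 2.52/(1 + 0.4588) = 1.727 m.
d_HBr = 2.52 − 1.727 = 0.793 m.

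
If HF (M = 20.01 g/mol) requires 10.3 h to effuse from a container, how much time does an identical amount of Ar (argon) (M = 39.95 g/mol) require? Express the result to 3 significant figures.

14.6 h

Since effusion rate ∝ 1/√M, t_Ar/t_HF = √(M_Ar/M_HF) = √(39.95/20.01) = √1.997 = 1.413.
So the time for Ar is 10.3 × 1.413 = 14.6 h.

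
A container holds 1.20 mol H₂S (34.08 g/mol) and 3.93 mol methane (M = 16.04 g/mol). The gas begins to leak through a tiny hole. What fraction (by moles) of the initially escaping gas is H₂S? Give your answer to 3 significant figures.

0.173

The effusion rate of species i is ∝ p_i/√M_i ∝ n_i/√M_i.
So x_H₂S in the escaping gas = (n_H₂S/√M_H₂S) / Σ(n_i/√M_i)
= (1.20/√34.08) / (1.20/√34.08 + 3.93/√16.04) = 0.2056/(0.2056 + 0.9813) = 0.173.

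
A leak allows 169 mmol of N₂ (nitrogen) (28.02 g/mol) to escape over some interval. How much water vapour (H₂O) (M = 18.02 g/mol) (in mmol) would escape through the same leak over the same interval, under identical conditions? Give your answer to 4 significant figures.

Using Graham's law: rate_H₂O/rate_N₂ = √(M_N₂/M_H₂O) = √(28.02/18.02) = √1.555 = 1.247.
So the amount for H₂O is 169 × 1.247 = 210.7 mmol.

210.7 mmol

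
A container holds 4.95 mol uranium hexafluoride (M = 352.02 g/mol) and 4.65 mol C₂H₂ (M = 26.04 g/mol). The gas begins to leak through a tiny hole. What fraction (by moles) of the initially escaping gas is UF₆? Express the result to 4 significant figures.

Effusion rate of each component ∝ n_i/√M_i (partial pressure × 1/√M).
x_UF₆(eff) = (n_UF₆/√M_UF₆) / (n_UF₆/√M_UF₆ + n_C₂H₂/√M_C₂H₂)
= (4.95/√352.02) / (4.95/√352.02 + 4.65/√26.04) = 0.2638/(0.2638 + 0.9112) = 0.2245.

0.2245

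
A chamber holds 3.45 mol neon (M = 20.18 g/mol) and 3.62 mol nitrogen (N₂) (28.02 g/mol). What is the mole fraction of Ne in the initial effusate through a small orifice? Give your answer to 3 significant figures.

Rate_i ∝ x_i/√M_i (Graham's law weighted by mole fraction), so the effusate composition follows n_i/√M_i.
So x_Ne in the escaping gas = (n_Ne/√M_Ne) / Σ(n_i/√M_i)
= (3.45/√20.18) / (3.45/√20.18 + 3.62/√28.02) = 0.7680/(0.7680 + 0.6839) = 0.529.

0.529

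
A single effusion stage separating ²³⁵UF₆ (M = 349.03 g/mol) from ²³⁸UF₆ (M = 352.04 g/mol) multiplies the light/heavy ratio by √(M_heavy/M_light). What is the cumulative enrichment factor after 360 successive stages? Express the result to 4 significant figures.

4.691

After 360 stages the ratio has grown by (√(352.04/349.03))^360 = (352.04/349.03)^(360/2).
= 1.00862^180 = 4.691.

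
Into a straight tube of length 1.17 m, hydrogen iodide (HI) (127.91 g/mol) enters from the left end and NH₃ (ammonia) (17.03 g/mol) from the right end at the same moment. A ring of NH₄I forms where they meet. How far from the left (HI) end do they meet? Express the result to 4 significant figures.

The fronts meet when d_HI + d_NH₃ = L with d_HI/d_NH₃ = √(M_NH₃/M_HI) (Graham's law). Here √(M_NH₃/M_HI) = √(17.03/127.91) = 0.3649.
With d_HI + d_NH₃ = 1.17 m, d_NH₃ = 1.17/(1 + 0.3649) = 0.8572 m.
d_HI = 1.17 − 0.8572 = 0.3128 m.

0.3128 m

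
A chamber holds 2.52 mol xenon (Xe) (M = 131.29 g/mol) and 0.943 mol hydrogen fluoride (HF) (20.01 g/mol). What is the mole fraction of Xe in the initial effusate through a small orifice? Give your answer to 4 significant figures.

0.5106

The effusion rate of species i is ∝ p_i/√M_i ∝ n_i/√M_i.
So x_Xe in the escaping gas = (n_Xe/√M_Xe) / Σ(n_i/√M_i)
= (2.52/√131.29) / (2.52/√131.29 + 0.943/√20.01) = 0.2199/(0.2199 + 0.2108) = 0.5106.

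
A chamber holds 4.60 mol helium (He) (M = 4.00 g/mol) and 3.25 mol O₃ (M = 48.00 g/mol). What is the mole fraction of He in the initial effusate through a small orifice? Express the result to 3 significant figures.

0.831

Rate_i ∝ x_i/√M_i (Graham's law weighted by mole fraction), so the effusate composition follows n_i/√M_i.
x_He(eff) = (n_He/√M_He) / (n_He/√M_He + n_O₃/√M_O₃)
= (4.60/√4.00) / (4.60/√4.00 + 3.25/√48.00) = 2.300/(2.300 + 0.4691) = 0.831.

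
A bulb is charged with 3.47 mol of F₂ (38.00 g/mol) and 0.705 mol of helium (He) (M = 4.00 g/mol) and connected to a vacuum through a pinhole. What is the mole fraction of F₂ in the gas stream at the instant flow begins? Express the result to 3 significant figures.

The effusion rate of species i is ∝ p_i/√M_i ∝ n_i/√M_i.
x_F₂(eff) = (n_F₂/√M_F₂) / (n_F₂/√M_F₂ + n_He/√M_He)
= (3.47/√38.00) / (3.47/√38.00 + 0.705/√4.00) = 0.5629/(0.5629 + 0.3525) = 0.615.

0.615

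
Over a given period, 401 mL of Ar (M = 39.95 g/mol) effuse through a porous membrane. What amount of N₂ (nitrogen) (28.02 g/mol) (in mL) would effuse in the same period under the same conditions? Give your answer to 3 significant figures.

479 mL

From Graham's law, rate_N₂/rate_Ar = √(M_Ar/M_N₂) = √(39.95/28.02) = √1.426 = 1.194.
So the volume for N₂ is 401 × 1.194 = 479 mL.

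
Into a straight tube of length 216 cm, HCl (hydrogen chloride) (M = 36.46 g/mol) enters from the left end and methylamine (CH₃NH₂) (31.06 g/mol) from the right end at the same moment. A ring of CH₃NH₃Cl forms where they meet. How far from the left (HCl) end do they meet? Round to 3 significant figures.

104 cm

Distances travelled in equal time are proportional to diffusion rates, so d_HCl/d_CH₃NH₂ = √(M_CH₃NH₂/M_HCl) = √(31.06/36.46) = 0.9230.
With d_HCl + d_CH₃NH₂ = 216 cm, d_CH₃NH₂ = 216/(1 + 0.9230) = 112.3 cm.
d_HCl = 216 − 112.3 = 104 cm.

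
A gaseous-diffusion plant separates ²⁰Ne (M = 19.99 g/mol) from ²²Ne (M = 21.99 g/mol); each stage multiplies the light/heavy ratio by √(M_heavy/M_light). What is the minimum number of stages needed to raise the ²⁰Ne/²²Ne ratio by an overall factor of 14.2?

Per stage α = (21.99/19.99)^(1/2) = 1.10005^0.5, giving ln α = 0.04768.
Need α^N ≥ 14.2 ⇒ N ≥ ln(14.2) / ln α = 2.653 / 0.04768 = 55.65.
So at least 56 stages are needed.

56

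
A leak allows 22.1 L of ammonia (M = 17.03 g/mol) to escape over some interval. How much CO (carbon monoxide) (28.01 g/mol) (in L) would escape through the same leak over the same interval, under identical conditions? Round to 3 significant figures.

Using Graham's law: rate_CO/rate_NH₃ = √(M_NH₃/M_CO) = √(17.03/28.01) = √0.6080 = 0.7797.
So the volume for CO is 22.1 × 0.7797 = 17.2 L.

17.2 L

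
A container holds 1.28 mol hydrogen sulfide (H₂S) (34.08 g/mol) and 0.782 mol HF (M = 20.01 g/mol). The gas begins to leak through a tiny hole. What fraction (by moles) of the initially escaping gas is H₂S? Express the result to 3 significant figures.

0.556

The effusion rate of species i is ∝ p_i/√M_i ∝ n_i/√M_i.
So x_H₂S in the escaping gas = (n_H₂S/√M_H₂S) / Σ(n_i/√M_i)
= (1.28/√34.08) / (1.28/√34.08 + 0.782/√20.01) = 0.2193/(0.2193 + 0.1748) = 0.556.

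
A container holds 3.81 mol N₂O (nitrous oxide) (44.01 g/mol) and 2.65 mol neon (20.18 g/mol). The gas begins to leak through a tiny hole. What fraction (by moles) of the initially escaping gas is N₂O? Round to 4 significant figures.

0.4933

Rate_i ∝ x_i/√M_i (Graham's law weighted by mole fraction), so the effusate composition follows n_i/√M_i.
So x_N₂O in the escaping gas = (n_N₂O/√M_N₂O) / Σ(n_i/√M_i)
= (3.81/√44.01) / (3.81/√44.01 + 2.65/√20.18) = 0.5743/(0.5743 + 0.5899) = 0.4933.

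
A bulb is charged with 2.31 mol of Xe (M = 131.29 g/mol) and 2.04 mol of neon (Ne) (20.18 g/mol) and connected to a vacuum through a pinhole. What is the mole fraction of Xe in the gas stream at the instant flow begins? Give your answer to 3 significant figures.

0.307

Rate_i ∝ x_i/√M_i (Graham's law weighted by mole fraction), so the effusate composition follows n_i/√M_i.
x_Xe(eff) = (n_Xe/√M_Xe) / (n_Xe/√M_Xe + n_Ne/√M_Ne)
= (2.31/√131.29) / (2.31/√131.29 + 2.04/√20.18) = 0.2016/(0.2016 + 0.4541) = 0.307.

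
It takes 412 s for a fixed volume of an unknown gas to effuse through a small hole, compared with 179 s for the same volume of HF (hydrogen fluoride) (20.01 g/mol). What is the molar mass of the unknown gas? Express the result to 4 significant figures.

Since effusion rate ∝ 1/√M, t_X/t_HF = √(M_X/M_HF).
412/179 = 2.302 = √(M_X/20.01)
M_X = 20.01 × 2.302² = 20.01 × 5.298 = 106.0 g/mol

106.0 g/mol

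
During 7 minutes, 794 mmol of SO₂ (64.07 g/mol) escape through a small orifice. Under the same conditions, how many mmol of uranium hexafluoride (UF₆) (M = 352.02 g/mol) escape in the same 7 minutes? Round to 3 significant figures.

339 mmol

Using Graham's law: rate_UF₆/rate_SO₂ = √(M_SO₂/M_UF₆) = √(64.07/352.02) = √0.1820 = 0.4266.
So the amount for UF₆ is 794 × 0.4266 = 339 mmol.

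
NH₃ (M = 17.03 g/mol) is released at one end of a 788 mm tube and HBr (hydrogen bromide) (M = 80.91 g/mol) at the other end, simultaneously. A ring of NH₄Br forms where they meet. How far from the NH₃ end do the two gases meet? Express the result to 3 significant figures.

540 mm

The fronts meet when d_NH₃ + d_HBr = L with d_NH₃/d_HBr = √(M_HBr/M_NH₃) (Graham's law). Here √(M_HBr/M_NH₃) = √(80.91/17.03) = 2.180.
With d_NH₃ + d_HBr = 788 mm, d_HBr = 788/(1 + 2.180) = 247.8 mm.
d_NH₃ = 788 − 247.8 = 540 mm.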